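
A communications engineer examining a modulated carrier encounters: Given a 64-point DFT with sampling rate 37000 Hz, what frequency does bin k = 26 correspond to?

The frequency of DFT bin k is: f_k = k * f_s / N
f_26 = 26 * 37000 / 64 = 60125/4 Hz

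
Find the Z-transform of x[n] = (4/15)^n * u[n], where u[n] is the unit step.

The Z-transform of a^n * u[n] is z/(z-a) for |z| > |a|.
Here a = 4/15, so X(z) = z/(z - (4/15)) = 15z/(15z - 4)
ROC: |z| > 4/15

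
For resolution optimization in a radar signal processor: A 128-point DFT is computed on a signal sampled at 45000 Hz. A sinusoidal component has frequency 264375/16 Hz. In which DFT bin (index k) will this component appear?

DFT frequency resolution = f_s/N = 45000/128 = 5625/16 Hz
Bin index k = f_signal / resolution = 264375/16 / 5625/16 = 47
The signal frequency 264375/16 Hz falls in DFT bin k = 47.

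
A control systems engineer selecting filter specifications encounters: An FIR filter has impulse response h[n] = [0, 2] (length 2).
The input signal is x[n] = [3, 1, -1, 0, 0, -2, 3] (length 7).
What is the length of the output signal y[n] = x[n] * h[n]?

For linear convolution, the output length is:
len(y) = len(x) + len(h) - 1 = 7 + 2 - 1 = 8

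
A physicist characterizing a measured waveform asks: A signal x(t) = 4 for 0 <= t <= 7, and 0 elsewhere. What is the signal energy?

Energy = integral of |x(t)|^2 dt over the signal duration
= 4^2 * 7 = 16 * 7 = 112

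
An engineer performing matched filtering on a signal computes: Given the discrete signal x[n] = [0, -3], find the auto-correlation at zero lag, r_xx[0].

The auto-correlation at zero lag r_xx[0] equals the signal energy.
r_xx[0] = sum of x[n]^2 = 0^2 + (-3)^2
= 0 + 9 = 9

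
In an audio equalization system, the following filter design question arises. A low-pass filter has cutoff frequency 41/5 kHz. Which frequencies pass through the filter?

A low-pass filter passes all frequencies below the cutoff frequency 41/5 kHz and attenuates higher frequencies.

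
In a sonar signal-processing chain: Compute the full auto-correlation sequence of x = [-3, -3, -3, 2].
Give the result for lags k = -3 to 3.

r_xx[k] = sum_m x[m]*x[m+k], indexed from 0, for k = -3 to 3:
  r_xx[-3] = x[3]*x[0] = -6
  r_xx[-2] = x[2]*x[0] + x[3]*x[1] = 3
  r_xx[-1] = x[1]*x[0] + x[2]*x[1] + x[3]*x[2] = 12
  r_xx[0] = x[0]*x[0] + x[1]*x[1] + x[2]*x[2] + x[3]*x[3] = 31
  r_xx[1] = x[0]*x[1] + x[1]*x[2] + x[2]*x[3] = 12
  r_xx[2] = x[0]*x[2] + x[1]*x[3] = 3
  r_xx[3] = x[0]*x[3] = -6
r_xx = [-6, 3, 12, 31, 12, 3, -6]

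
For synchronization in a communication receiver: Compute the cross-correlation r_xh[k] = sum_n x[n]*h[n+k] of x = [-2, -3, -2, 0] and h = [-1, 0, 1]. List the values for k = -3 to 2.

Both sequences indexed from 0 and zero outside their support.
Lags with overlap: k = -3 to 2.
  r_xh[-3] = x[3]*h[0] = 0
  r_xh[-2] = x[2]*h[0] + x[3]*h[1] = 2
  r_xh[-1] = x[1]*h[0] + x[2]*h[1] + x[3]*h[2] = 3
  r_xh[0] = x[0]*h[0] + x[1]*h[1] + x[2]*h[2] = 0
  r_xh[1] = x[0]*h[1] + x[1]*h[2] = -3
  r_xh[2] = x[0]*h[2] = -2
r_xh = [0, 2, 3, 0, -3, -2] (for k = -3, ..., 2)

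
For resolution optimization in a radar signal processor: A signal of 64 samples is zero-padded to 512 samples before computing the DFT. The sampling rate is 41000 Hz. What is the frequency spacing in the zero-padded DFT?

Original DFT: N = 64, resolution = f_s/N = 41000/64 = 5125/8 Hz
Zero-padded DFT: N = 512, resolution = f_s/N = 41000/512 = 5125/64 Hz
Zero-padding interpolates the spectrum (finer frequency grid)
but does NOT improve the true spectral resolution (ability to resolve close frequencies).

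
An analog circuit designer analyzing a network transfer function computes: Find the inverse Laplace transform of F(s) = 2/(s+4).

Standard pair: k/(s+a) <-> k*e^(-at)*u(t)
With k=2, a=4: f(t) = 2*e^(-4t)*u(t)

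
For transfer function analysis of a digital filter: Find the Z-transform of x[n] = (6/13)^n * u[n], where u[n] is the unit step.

The Z-transform of a^n * u[n] is z/(z-a) for |z| > |a|.
Here a = 6/13, so X(z) = z/(z - (6/13)) = 13z/(13z - 6)
ROC: |z| > 6/13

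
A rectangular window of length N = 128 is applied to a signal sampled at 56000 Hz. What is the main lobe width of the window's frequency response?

For a rectangular window of length N,
the main lobe width in frequency is 2*f_s/N.
= 2*56000/128 = 875 Hz
This determines the minimum frequency separation for resolving two sinusoids.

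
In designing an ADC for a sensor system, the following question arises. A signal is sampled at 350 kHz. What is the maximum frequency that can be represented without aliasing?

The maximum frequency that can be represented without aliasing
is the Nyquist frequency: f_max = f_s / 2 = 350 kHz / 2 = 175 kHz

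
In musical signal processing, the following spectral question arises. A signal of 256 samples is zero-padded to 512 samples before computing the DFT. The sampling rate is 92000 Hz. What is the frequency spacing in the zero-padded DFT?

Original DFT: N = 256, resolution = f_s/N = 92000/256 = 2875/8 Hz
Zero-padded DFT: N = 512, resolution = f_s/N = 92000/512 = 2875/16 Hz
Zero-padding interpolates the spectrum (finer frequency grid)
but does NOT improve the true spectral resolution (ability to resolve close frequencies).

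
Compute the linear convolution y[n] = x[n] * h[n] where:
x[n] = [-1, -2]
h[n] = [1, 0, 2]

y[n] = sum_k x[k]*h[n-k]. Output length = len(x) + len(h) - 1 = 2 + 3 - 1 = 4.
y[0] = -1*1 = -1
y[1] = -2*1 + -1*0 = -2
y[2] = -2*0 + -1*2 = -2
y[3] = -2*2 = -4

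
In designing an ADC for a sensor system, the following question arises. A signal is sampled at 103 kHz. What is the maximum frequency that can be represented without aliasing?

The maximum frequency that can be represented without aliasing
is the Nyquist frequency: f_max = f_s / 2 = 103 kHz / 2 = 103/2 kHz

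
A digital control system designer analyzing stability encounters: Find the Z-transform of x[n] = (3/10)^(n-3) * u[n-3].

Time-shifting property: if X(z) = Z{x[n]}, then Z{x[n-d]} = z^(-d) * X(z)
X(z) = z/(z - 3/10) for x[n] = (3/10)^n * u[n]
Z{x[n-3]} = z^(-3) * z/(z - 3/10) = z^(-2)/(z - 3/10)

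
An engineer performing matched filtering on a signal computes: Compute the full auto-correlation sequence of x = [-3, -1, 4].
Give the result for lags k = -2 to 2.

r_xx[k] = sum_m x[m]*x[m+k], indexed from 0, for k = -2 to 2:
  r_xx[-2] = x[2]*x[0] = -12
  r_xx[-1] = x[1]*x[0] + x[2]*x[1] = -1
  r_xx[0] = x[0]*x[0] + x[1]*x[1] + x[2]*x[2] = 26
  r_xx[1] = x[0]*x[1] + x[1]*x[2] = -1
  r_xx[2] = x[0]*x[2] = -12
r_xx = [-12, -1, 26, -1, -12]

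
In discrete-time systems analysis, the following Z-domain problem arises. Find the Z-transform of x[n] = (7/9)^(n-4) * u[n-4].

Time-shifting property: if X(z) = Z{x[n]}, then Z{x[n-d]} = z^(-d) * X(z)
X(z) = z/(z - 7/9) for x[n] = (7/9)^n * u[n]
Z{x[n-4]} = z^(-4) * z/(z - 7/9) = z^(-3)/(z - 7/9)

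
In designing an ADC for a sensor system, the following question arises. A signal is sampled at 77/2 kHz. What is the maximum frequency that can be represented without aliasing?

The maximum frequency that can be represented without aliasing
is the Nyquist frequency: f_max = f_s / 2 = 77/2 kHz / 2 = 77/4 kHz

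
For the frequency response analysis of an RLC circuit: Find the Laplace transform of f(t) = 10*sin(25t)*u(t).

Standard pair: sin(wt)*u(t) <-> w/(s^2+w^2)
With w = 25: L{10*sin(25t)*u(t)} = 250/(s^2+625)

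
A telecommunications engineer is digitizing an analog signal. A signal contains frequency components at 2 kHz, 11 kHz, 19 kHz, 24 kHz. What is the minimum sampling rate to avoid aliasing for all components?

The highest frequency component is f_max = 24 kHz.
Nyquist rate = 2 * f_max = 2 * 24 kHz = 48 kHz.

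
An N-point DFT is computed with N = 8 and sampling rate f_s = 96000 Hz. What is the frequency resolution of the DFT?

DFT frequency resolution = f_s / N
= 96000 / 8 = 12000 Hz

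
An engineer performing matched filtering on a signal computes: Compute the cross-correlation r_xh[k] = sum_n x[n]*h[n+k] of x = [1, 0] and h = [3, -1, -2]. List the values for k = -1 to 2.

Both sequences indexed from 0 and zero outside their support.
Lags with overlap: k = -1 to 2.
  r_xh[-1] = x[1]*h[0] = 0
  r_xh[0] = x[0]*h[0] + x[1]*h[1] = 3
  r_xh[1] = x[0]*h[1] + x[1]*h[2] = -1
  r_xh[2] = x[0]*h[2] = -2
r_xh = [0, 3, -1, -2] (for k = -1, ..., 2)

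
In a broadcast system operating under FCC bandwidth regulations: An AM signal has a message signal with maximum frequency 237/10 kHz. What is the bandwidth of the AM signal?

In AM (double-sideband), the bandwidth is twice the message frequency.
BW = 2 * f_m = 2 * 237/10 kHz = 237/5 kHz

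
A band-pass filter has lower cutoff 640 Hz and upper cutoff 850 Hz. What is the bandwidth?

Bandwidth = f_high - f_low
= 850 Hz - 640 Hz = 210 Hz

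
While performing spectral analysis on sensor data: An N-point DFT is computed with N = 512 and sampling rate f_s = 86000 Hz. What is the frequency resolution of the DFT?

DFT frequency resolution = f_s / N
= 86000 / 512 = 5375/32 Hz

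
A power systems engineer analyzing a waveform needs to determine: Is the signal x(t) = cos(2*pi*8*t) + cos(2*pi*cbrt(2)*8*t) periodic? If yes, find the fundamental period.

f1 = 8 Hz, f2 = 8*cbrt(2) Hz
Ratio f2/f1 = cbrt(2), which is irrational.
Since the frequency ratio is irrational, no common period exists.
The signal is not periodic.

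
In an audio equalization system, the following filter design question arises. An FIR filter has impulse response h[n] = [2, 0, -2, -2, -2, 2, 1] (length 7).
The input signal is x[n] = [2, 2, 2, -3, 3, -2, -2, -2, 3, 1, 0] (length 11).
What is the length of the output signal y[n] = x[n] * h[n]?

For linear convolution, the output length is:
len(y) = len(x) + len(h) - 1 = 11 + 7 - 1 = 17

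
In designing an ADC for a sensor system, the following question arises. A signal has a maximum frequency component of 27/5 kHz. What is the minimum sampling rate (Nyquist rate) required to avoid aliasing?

By the Nyquist-Shannon sampling theorem,
the minimum sampling rate (Nyquist rate) must be at least 2 * f_max.
Nyquist rate = 2 * 27/5 kHz = 54/5 kHz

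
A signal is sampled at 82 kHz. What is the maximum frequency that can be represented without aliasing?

The maximum frequency that can be represented without aliasing
is the Nyquist frequency: f_max = f_s / 2 = 82 kHz / 2 = 41 kHz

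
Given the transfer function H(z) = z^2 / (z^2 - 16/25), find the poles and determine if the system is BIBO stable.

Poles are roots of the denominator: z^2 - 16/25 = 0.
Quadratic formula: z = [-(0) +/- sqrt((0)^2 - 4*(-16/25))] / 2
Discriminant = 0 + 64/25 = 64/25; sqrt = 8/5.
z = (0 +/- 8/5) / 2 => z = 4/5 or z = -4/5.
|p1| = 4/5, |p2| = 4/5.
For BIBO stability, all poles must lie inside the unit circle (|p| < 1).
System is STABLE since both |p| < 1.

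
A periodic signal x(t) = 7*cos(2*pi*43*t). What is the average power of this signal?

Average power of A*cos(wt) is A^2/2.
P = 7^2 / 2 = 49/2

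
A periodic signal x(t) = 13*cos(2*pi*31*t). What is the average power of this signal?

Average power of A*cos(wt) is A^2/2.
P = 13^2 / 2 = 169/2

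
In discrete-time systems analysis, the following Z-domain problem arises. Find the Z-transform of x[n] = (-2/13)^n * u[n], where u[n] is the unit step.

The Z-transform of a^n * u[n] is z/(z-a) for |z| > |a|.
Here a = -2/13, so X(z) = z/(z - (-2/13)) = 13z/(13z + 2)
ROC: |z| > 2/13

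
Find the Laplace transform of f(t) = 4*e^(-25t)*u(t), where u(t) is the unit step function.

Standard Laplace transform pair:
e^(-at)*u(t) <-> 1/(s+a)
With a = 25: L{4*e^(-25t)*u(t)} = 4/(s+25), ROC: Re(s) > -25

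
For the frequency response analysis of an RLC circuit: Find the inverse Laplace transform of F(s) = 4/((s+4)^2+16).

Standard pair: w/((s+a)^2+w^2) <-> e^(-at)*sin(wt)*u(t)
With a=4, w=4: f(t) = e^(-4t)*sin(4t)*u(t)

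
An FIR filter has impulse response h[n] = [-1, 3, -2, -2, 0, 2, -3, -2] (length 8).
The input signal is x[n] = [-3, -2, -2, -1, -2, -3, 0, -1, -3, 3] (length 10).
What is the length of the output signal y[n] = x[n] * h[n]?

For linear convolution, the output length is:
len(y) = len(x) + len(h) - 1 = 10 + 8 - 1 = 17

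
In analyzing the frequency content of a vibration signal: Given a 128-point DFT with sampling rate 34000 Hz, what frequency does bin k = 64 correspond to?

The frequency of DFT bin k is: f_k = k * f_s / N
f_64 = 64 * 34000 / 128 = 17000 Hz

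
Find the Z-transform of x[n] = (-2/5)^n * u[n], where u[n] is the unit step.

The Z-transform of a^n * u[n] is z/(z-a) for |z| > |a|.
Here a = -2/5, so X(z) = z/(z - (-2/5)) = 5z/(5z + 2)
ROC: |z| > 2/5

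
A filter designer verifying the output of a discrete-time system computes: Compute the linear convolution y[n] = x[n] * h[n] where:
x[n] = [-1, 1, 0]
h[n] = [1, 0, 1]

y[n] = sum_k x[k]*h[n-k]. Output length = len(x) + len(h) - 1 = 3 + 3 - 1 = 5.
y[0] = -1*1 = -1
y[1] = 1*1 + -1*0 = 1
y[2] = 0*1 + 1*0 + -1*1 = -1
y[3] = 0*0 + 1*1 = 1
y[4] = 0*1 = 0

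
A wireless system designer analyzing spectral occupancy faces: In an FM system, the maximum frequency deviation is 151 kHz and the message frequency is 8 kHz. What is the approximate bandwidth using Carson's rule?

Carson's rule: BW = 2*(delta_f + f_m)
= 2*(151 + 8) kHz = 318 kHz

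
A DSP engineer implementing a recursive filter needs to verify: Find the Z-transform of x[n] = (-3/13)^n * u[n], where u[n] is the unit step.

The Z-transform of a^n * u[n] is z/(z-a) for |z| > |a|.
Here a = -3/13, so X(z) = z/(z - (-3/13)) = 13z/(13z + 3)
ROC: |z| > 3/13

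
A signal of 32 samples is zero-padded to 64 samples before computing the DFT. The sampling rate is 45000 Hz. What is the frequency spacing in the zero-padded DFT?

Original DFT: N = 32, resolution = f_s/N = 45000/32 = 5625/4 Hz
Zero-padded DFT: N = 64, resolution = f_s/N = 45000/64 = 5625/8 Hz
Zero-padding interpolates the spectrum (finer frequency grid)
but does NOT improve the true spectral resolution (ability to resolve close frequencies).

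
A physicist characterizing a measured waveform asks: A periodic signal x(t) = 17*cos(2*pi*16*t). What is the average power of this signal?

Average power of A*cos(wt) is A^2/2.
P = 17^2 / 2 = 289/2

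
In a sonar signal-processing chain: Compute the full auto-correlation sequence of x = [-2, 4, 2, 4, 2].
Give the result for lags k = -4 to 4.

r_xx[k] = sum_m x[m]*x[m+k], indexed from 0, for k = -4 to 4:
  r_xx[-4] = x[4]*x[0] = -4
  r_xx[-3] = x[3]*x[0] + x[4]*x[1] = 0
  r_xx[-2] = x[2]*x[0] + x[3]*x[1] + x[4]*x[2] = 16
  r_xx[-1] = x[1]*x[0] + x[2]*x[1] + x[3]*x[2] + x[4]*x[3] = 16
  r_xx[0] = x[0]*x[0] + x[1]*x[1] + x[2]*x[2] + x[3]*x[3] + x[4]*x[4] = 44
  r_xx[1] = x[0]*x[1] + x[1]*x[2] + x[2]*x[3] + x[3]*x[4] = 16
  r_xx[2] = x[0]*x[2] + x[1]*x[3] + x[2]*x[4] = 16
  r_xx[3] = x[0]*x[3] + x[1]*x[4] = 0
  r_xx[4] = x[0]*x[4] = -4
r_xx = [-4, 0, 16, 16, 44, 16, 16, 0, -4]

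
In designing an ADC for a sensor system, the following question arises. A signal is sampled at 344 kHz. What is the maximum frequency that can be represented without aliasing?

The maximum frequency that can be represented without aliasing
is the Nyquist frequency: f_max = f_s / 2 = 344 kHz / 2 = 172 kHz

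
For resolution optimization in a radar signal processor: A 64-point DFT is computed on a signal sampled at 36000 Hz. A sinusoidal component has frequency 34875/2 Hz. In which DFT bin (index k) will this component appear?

DFT frequency resolution = f_s/N = 36000/64 = 1125/2 Hz
Bin index k = f_signal / resolution = 34875/2 / 1125/2 = 31
The signal frequency 34875/2 Hz falls in DFT bin k = 31.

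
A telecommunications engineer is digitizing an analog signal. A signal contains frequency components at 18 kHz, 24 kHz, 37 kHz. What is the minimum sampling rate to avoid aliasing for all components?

The highest frequency component is f_max = 37 kHz.
Nyquist rate = 2 * f_max = 2 * 37 kHz = 74 kHz.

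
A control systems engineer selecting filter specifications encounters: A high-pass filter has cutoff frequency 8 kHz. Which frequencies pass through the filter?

A high-pass filter passes all frequencies above the cutoff frequency 8 kHz and attenuates lower frequencies.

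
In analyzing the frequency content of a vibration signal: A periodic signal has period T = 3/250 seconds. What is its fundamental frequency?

The fundamental frequency is the reciprocal of the period.
f = 1/T = 1/(3/250) = 250/3 Hz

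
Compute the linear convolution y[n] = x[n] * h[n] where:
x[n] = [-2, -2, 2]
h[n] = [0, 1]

y[n] = sum_k x[k]*h[n-k]. Output length = len(x) + len(h) - 1 = 3 + 2 - 1 = 4.
y[0] = -2*0 = 0
y[1] = -2*0 + -2*1 = -2
y[2] = 2*0 + -2*1 = -2
y[3] = 2*1 = 2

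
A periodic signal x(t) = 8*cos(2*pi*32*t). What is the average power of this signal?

Average power of A*cos(wt) is A^2/2.
P = 8^2 / 2 = 64/2 = 32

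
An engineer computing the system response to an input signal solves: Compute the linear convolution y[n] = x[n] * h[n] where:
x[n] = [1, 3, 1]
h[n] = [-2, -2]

y[n] = sum_k x[k]*h[n-k]. Output length = len(x) + len(h) - 1 = 3 + 2 - 1 = 4.
y[0] = 1*-2 = -2
y[1] = 3*-2 + 1*-2 = -8
y[2] = 1*-2 + 3*-2 = -8
y[3] = 1*-2 = -2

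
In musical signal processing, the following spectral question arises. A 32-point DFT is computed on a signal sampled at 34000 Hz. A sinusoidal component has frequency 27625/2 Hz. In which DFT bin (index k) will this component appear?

DFT frequency resolution = f_s/N = 34000/32 = 2125/2 Hz
Bin index k = f_signal / resolution = 27625/2 / 2125/2 = 13
The signal frequency 27625/2 Hz falls in DFT bin k = 13.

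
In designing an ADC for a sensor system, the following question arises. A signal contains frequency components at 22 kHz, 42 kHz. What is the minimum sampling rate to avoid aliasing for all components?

The highest frequency component is f_max = 42 kHz.
Nyquist rate = 2 * f_max = 2 * 42 kHz = 84 kHz.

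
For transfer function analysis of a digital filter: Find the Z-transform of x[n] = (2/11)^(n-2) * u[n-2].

Time-shifting property: if X(z) = Z{x[n]}, then Z{x[n-d]} = z^(-d) * X(z)
X(z) = z/(z - 2/11) for x[n] = (2/11)^n * u[n]
Z{x[n-2]} = z^(-2) * z/(z - 2/11) = z^(-1)/(z - 2/11)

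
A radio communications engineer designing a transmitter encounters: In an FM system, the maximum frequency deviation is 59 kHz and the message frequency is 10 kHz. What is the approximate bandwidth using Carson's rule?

Carson's rule: BW = 2*(delta_f + f_m)
= 2*(59 + 10) kHz = 138 kHz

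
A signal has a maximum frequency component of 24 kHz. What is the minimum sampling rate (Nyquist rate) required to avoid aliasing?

By the Nyquist-Shannon sampling theorem,
the minimum sampling rate (Nyquist rate) must be at least 2 * f_max.
Nyquist rate = 2 * 24 kHz = 48 kHz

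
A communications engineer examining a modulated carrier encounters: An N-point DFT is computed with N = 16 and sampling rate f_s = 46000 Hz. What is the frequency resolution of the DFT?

DFT frequency resolution = f_s / N
= 46000 / 16 = 2875 Hz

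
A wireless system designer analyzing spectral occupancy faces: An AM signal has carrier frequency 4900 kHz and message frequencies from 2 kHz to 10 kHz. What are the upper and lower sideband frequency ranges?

Upper sideband (USB) = fc + [fm_low, fm_high] = 4900 + [2, 10] = [4902, 4910] kHz
Lower sideband (LSB) = fc - [fm_high, fm_low] = 4900 - [10, 2] = [4890, 4898] kHz
Total occupied spectrum: 4890 kHz to 4910 kHz (plus carrier at 4900 kHz)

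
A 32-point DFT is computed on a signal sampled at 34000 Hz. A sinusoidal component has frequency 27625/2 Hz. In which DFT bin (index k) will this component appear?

DFT frequency resolution = f_s/N = 34000/32 = 2125/2 Hz
Bin index k = f_signal / resolution = 27625/2 / 2125/2 = 13
The signal frequency 27625/2 Hz falls in DFT bin k = 13.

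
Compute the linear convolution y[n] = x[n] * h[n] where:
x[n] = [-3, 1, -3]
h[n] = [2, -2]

y[n] = sum_k x[k]*h[n-k]. Output length = len(x) + len(h) - 1 = 3 + 2 - 1 = 4.
y[0] = -3*2 = -6
y[1] = 1*2 + -3*-2 = 8
y[2] = -3*2 + 1*-2 = -8
y[3] = -3*-2 = 6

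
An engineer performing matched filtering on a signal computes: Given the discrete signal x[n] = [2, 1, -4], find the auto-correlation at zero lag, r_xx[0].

The auto-correlation at zero lag r_xx[0] equals the signal energy.
r_xx[0] = sum of x[n]^2 = 2^2 + 1^2 + (-4)^2
= 4 + 1 + 16 = 21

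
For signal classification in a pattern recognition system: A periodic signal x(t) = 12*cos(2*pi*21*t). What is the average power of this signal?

Average power of A*cos(wt) is A^2/2.
P = 12^2 / 2 = 144/2 = 72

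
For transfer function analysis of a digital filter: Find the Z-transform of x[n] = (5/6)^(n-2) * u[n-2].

Time-shifting property: if X(z) = Z{x[n]}, then Z{x[n-d]} = z^(-d) * X(z)
X(z) = z/(z - 5/6) for x[n] = (5/6)^n * u[n]
Z{x[n-2]} = z^(-2) * z/(z - 5/6) = z^(-1)/(z - 5/6)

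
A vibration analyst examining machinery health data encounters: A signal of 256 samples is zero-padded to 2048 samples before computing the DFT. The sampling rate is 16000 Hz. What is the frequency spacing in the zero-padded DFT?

Original DFT: N = 256, resolution = f_s/N = 16000/256 = 125/2 Hz
Zero-padded DFT: N = 2048, resolution = f_s/N = 16000/2048 = 125/16 Hz
Zero-padding interpolates the spectrum (finer frequency grid)
but does NOT improve the true spectral resolution (ability to resolve close frequencies).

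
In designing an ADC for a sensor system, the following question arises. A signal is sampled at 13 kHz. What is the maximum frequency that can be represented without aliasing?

The maximum frequency that can be represented without aliasing
is the Nyquist frequency: f_max = f_s / 2 = 13 kHz / 2 = 13/2 kHz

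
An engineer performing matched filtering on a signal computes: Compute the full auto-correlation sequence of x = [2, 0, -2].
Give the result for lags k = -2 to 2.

r_xx[k] = sum_m x[m]*x[m+k], indexed from 0, for k = -2 to 2:
  r_xx[-2] = x[2]*x[0] = -4
  r_xx[-1] = x[1]*x[0] + x[2]*x[1] = 0
  r_xx[0] = x[0]*x[0] + x[1]*x[1] + x[2]*x[2] = 8
  r_xx[1] = x[0]*x[1] + x[1]*x[2] = 0
  r_xx[2] = x[0]*x[2] = -4
r_xx = [-4, 0, 8, 0, -4]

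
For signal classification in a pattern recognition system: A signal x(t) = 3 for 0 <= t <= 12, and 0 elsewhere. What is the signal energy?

Energy = integral of |x(t)|^2 dt over the signal duration
= 3^2 * 12 = 9 * 12 = 108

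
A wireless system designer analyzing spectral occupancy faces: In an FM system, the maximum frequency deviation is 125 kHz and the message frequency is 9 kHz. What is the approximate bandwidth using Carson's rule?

Carson's rule: BW = 2*(delta_f + f_m)
= 2*(125 + 9) kHz = 268 kHz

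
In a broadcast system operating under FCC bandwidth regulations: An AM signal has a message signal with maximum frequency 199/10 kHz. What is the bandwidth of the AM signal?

In AM (double-sideband), the bandwidth is twice the message frequency.
BW = 2 * f_m = 2 * 199/10 kHz = 199/5 kHz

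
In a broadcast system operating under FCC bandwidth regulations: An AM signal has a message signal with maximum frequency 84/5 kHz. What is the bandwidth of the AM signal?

In AM (double-sideband), the bandwidth is twice the message frequency.
BW = 2 * f_m = 2 * 84/5 kHz = 168/5 kHz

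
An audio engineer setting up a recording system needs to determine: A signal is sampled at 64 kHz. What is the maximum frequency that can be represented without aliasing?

The maximum frequency that can be represented without aliasing
is the Nyquist frequency: f_max = f_s / 2 = 64 kHz / 2 = 32 kHz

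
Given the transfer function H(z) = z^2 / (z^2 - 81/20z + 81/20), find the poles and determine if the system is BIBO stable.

Poles are roots of the denominator: z^2 - 81/20z + 81/20 = 0.
Quadratic formula: z = [-(-81/20) +/- sqrt((-81/20)^2 - 4*(81/20))] / 2
Discriminant = 6561/400 - 81/5 = 81/400; sqrt = 9/20.
z = (81/20 +/- 9/20) / 2 => z = 9/4 or z = 9/5.
|p1| = 9/4, |p2| = 9/5.
For BIBO stability, all poles must lie inside the unit circle (|p| < 1).
System is UNSTABLE since at least one |p| >= 1.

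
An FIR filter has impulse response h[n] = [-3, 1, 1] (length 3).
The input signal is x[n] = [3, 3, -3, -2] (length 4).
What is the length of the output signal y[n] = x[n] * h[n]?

For linear convolution, the output length is:
len(y) = len(x) + len(h) - 1 = 4 + 3 - 1 = 6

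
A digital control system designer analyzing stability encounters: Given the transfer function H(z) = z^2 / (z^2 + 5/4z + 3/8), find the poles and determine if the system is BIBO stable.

Poles are roots of the denominator: z^2 + 5/4z + 3/8 = 0.
Quadratic formula: z = [-(5/4) +/- sqrt((5/4)^2 - 4*(3/8))] / 2
Discriminant = 25/16 - 3/2 = 1/16; sqrt = 1/4.
z = (-5/4 +/- 1/4) / 2 => z = -1/2 or z = -3/4.
|p1| = 3/4, |p2| = 1/2.
For BIBO stability, all poles must lie inside the unit circle (|p| < 1).
System is STABLE since both |p| < 1.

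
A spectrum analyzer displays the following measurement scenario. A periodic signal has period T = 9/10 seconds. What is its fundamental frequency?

The fundamental frequency is the reciprocal of the period.
f = 1/T = 1/(9/10) = 10/9 Hz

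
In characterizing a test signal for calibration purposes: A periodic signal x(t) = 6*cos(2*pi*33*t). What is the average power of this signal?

Average power of A*cos(wt) is A^2/2.
P = 6^2 / 2 = 36/2 = 18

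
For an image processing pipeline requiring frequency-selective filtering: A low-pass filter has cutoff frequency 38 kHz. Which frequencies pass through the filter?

A low-pass filter passes all frequencies below the cutoff frequency 38 kHz and attenuates higher frequencies.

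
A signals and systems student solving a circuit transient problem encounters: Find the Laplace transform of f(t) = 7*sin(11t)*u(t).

Standard pair: sin(wt)*u(t) <-> w/(s^2+w^2)
With w = 11: L{7*sin(11t)*u(t)} = 77/(s^2+121)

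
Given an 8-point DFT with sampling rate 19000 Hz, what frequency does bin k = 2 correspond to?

The frequency of DFT bin k is: f_k = k * f_s / N
f_2 = 2 * 19000 / 8 = 4750 Hz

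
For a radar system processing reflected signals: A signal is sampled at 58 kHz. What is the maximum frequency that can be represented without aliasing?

The maximum frequency that can be represented without aliasing
is the Nyquist frequency: f_max = f_s / 2 = 58 kHz / 2 = 29 kHz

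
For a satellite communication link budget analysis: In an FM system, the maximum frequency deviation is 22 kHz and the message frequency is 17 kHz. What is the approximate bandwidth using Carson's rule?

Carson's rule: BW = 2*(delta_f + f_m)
= 2*(22 + 17) kHz = 78 kHz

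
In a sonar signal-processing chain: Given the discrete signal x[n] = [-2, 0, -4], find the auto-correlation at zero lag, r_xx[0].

The auto-correlation at zero lag r_xx[0] equals the signal energy.
r_xx[0] = sum of x[n]^2 = (-2)^2 + 0^2 + (-4)^2
= 4 + 0 + 16 = 20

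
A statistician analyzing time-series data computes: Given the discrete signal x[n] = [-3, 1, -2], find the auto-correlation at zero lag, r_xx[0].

The auto-correlation at zero lag r_xx[0] equals the signal energy.
r_xx[0] = sum of x[n]^2 = (-3)^2 + 1^2 + (-2)^2
= 9 + 1 + 4 = 14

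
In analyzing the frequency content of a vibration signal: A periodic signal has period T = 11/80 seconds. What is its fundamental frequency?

The fundamental frequency is the reciprocal of the period.
f = 1/T = 1/(11/80) = 80/11 Hz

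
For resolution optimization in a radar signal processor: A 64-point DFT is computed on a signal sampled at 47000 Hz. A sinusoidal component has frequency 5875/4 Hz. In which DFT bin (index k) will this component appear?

DFT frequency resolution = f_s/N = 47000/64 = 5875/8 Hz
Bin index k = f_signal / resolution = 5875/4 / 5875/8 = 2
The signal frequency 5875/4 Hz falls in DFT bin k = 2.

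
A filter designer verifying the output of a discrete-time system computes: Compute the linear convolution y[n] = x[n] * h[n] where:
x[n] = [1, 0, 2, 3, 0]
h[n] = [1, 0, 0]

y[n] = sum_k x[k]*h[n-k]. Output length = len(x) + len(h) - 1 = 5 + 3 - 1 = 7.
y[0] = 1*1 = 1
y[1] = 0*1 + 1*0 = 0
y[2] = 2*1 + 0*0 + 1*0 = 2
y[3] = 3*1 + 2*0 + 0*0 = 3
y[4] = 0*1 + 3*0 + 2*0 = 0
y[5] = 0*0 + 3*0 = 0
y[6] = 0*0 = 0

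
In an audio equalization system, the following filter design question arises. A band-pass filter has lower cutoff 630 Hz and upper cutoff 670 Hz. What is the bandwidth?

Bandwidth = f_high - f_low
= 670 Hz - 630 Hz = 40 Hz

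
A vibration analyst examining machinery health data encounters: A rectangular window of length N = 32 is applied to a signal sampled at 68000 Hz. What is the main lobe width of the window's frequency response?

For a rectangular window of length N,
the main lobe width in frequency is 2*f_s/N.
= 2*68000/32 = 4250 Hz
This determines the minimum frequency separation for resolving two sinusoids.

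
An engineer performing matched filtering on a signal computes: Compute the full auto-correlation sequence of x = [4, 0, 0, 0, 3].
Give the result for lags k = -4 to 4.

r_xx[k] = sum_m x[m]*x[m+k], indexed from 0, for k = -4 to 4:
  r_xx[-4] = x[4]*x[0] = 12
  r_xx[-3] = x[3]*x[0] + x[4]*x[1] = 0
  r_xx[-2] = x[2]*x[0] + x[3]*x[1] + x[4]*x[2] = 0
  r_xx[-1] = x[1]*x[0] + x[2]*x[1] + x[3]*x[2] + x[4]*x[3] = 0
  r_xx[0] = x[0]*x[0] + x[1]*x[1] + x[2]*x[2] + x[3]*x[3] + x[4]*x[4] = 25
  r_xx[1] = x[0]*x[1] + x[1]*x[2] + x[2]*x[3] + x[3]*x[4] = 0
  r_xx[2] = x[0]*x[2] + x[1]*x[3] + x[2]*x[4] = 0
  r_xx[3] = x[0]*x[3] + x[1]*x[4] = 0
  r_xx[4] = x[0]*x[4] = 12
r_xx = [12, 0, 0, 0, 25, 0, 0, 0, 12]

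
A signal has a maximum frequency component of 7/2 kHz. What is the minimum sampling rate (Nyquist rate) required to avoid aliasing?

By the Nyquist-Shannon sampling theorem,
the minimum sampling rate (Nyquist rate) must be at least 2 * f_max.
Nyquist rate = 2 * 7/2 kHz = 7 kHz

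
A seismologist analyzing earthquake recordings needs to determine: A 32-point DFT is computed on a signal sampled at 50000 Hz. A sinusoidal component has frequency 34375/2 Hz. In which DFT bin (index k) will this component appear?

DFT frequency resolution = f_s/N = 50000/32 = 3125/2 Hz
Bin index k = f_signal / resolution = 34375/2 / 3125/2 = 11
The signal frequency 34375/2 Hz falls in DFT bin k = 11.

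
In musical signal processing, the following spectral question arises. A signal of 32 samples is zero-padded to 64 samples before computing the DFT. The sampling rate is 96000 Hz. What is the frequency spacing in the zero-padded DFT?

Original DFT: N = 32, resolution = f_s/N = 96000/32 = 3000 Hz
Zero-padded DFT: N = 64, resolution = f_s/N = 96000/64 = 1500 Hz
Zero-padding interpolates the spectrum (finer frequency grid)
but does NOT improve the true spectral resolution (ability to resolve close frequencies).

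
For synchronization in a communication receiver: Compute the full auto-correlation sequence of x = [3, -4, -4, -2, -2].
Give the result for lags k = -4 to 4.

r_xx[k] = sum_m x[m]*x[m+k], indexed from 0, for k = -4 to 4:
  r_xx[-4] = x[4]*x[0] = -6
  r_xx[-3] = x[3]*x[0] + x[4]*x[1] = 2
  r_xx[-2] = x[2]*x[0] + x[3]*x[1] + x[4]*x[2] = 4
  r_xx[-1] = x[1]*x[0] + x[2]*x[1] + x[3]*x[2] + x[4]*x[3] = 16
  r_xx[0] = x[0]*x[0] + x[1]*x[1] + x[2]*x[2] + x[3]*x[3] + x[4]*x[4] = 49
  r_xx[1] = x[0]*x[1] + x[1]*x[2] + x[2]*x[3] + x[3]*x[4] = 16
  r_xx[2] = x[0]*x[2] + x[1]*x[3] + x[2]*x[4] = 4
  r_xx[3] = x[0]*x[3] + x[1]*x[4] = 2
  r_xx[4] = x[0]*x[4] = -6
r_xx = [-6, 2, 4, 16, 49, 16, 4, 2, -6]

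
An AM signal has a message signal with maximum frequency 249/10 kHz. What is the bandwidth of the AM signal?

In AM (double-sideband), the bandwidth is twice the message frequency.
BW = 2 * f_m = 2 * 249/10 kHz = 249/5 kHz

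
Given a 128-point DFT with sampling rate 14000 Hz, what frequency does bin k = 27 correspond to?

The frequency of DFT bin k is: f_k = k * f_s / N
f_27 = 27 * 14000 / 128 = 23625/8 Hz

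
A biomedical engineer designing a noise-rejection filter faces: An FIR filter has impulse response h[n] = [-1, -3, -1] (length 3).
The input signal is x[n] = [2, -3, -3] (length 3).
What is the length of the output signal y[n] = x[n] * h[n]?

For linear convolution, the output length is:
len(y) = len(x) + len(h) - 1 = 3 + 3 - 1 = 5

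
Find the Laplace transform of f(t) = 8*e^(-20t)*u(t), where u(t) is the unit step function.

Standard Laplace transform pair:
e^(-at)*u(t) <-> 1/(s+a)
With a = 20: L{8*e^(-20t)*u(t)} = 8/(s+20), ROC: Re(s) > -20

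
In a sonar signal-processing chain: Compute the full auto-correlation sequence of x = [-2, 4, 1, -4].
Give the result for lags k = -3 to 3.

r_xx[k] = sum_m x[m]*x[m+k], indexed from 0, for k = -3 to 3:
  r_xx[-3] = x[3]*x[0] = 8
  r_xx[-2] = x[2]*x[0] + x[3]*x[1] = -18
  r_xx[-1] = x[1]*x[0] + x[2]*x[1] + x[3]*x[2] = -8
  r_xx[0] = x[0]*x[0] + x[1]*x[1] + x[2]*x[2] + x[3]*x[3] = 37
  r_xx[1] = x[0]*x[1] + x[1]*x[2] + x[2]*x[3] = -8
  r_xx[2] = x[0]*x[2] + x[1]*x[3] = -18
  r_xx[3] = x[0]*x[3] = 8
r_xx = [8, -18, -8, 37, -8, -18, 8]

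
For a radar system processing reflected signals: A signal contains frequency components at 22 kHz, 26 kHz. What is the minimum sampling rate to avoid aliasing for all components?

The highest frequency component is f_max = 26 kHz.
Nyquist rate = 2 * f_max = 2 * 26 kHz = 52 kHz.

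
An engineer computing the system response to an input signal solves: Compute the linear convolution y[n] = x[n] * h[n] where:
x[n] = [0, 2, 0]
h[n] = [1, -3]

y[n] = sum_k x[k]*h[n-k]. Output length = len(x) + len(h) - 1 = 3 + 2 - 1 = 4.
y[0] = 0*1 = 0
y[1] = 2*1 + 0*-3 = 2
y[2] = 0*1 + 2*-3 = -6
y[3] = 0*-3 = 0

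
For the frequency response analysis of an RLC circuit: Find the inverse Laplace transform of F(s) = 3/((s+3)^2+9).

Standard pair: w/((s+a)^2+w^2) <-> e^(-at)*sin(wt)*u(t)
With a=3, w=3: f(t) = e^(-3t)*sin(3t)*u(t)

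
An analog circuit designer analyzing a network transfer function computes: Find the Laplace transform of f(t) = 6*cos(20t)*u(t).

Standard pair: cos(wt)*u(t) <-> s/(s^2+w^2)
With w = 20: L{6*cos(20t)*u(t)} = 6s/(s^2+400)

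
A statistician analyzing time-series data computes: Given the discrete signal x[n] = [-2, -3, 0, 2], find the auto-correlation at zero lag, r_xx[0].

The auto-correlation at zero lag r_xx[0] equals the signal energy.
r_xx[0] = sum of x[n]^2 = (-2)^2 + (-3)^2 + 0^2 + 2^2
= 4 + 9 + 0 + 4 = 17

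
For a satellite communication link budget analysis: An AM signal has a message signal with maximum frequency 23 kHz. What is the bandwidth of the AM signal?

In AM (double-sideband), the bandwidth is twice the message frequency.
BW = 2 * f_m = 2 * 23 kHz = 46 kHz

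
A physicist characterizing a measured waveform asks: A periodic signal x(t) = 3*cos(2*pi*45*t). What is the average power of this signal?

Average power of A*cos(wt) is A^2/2.
P = 3^2 / 2 = 9/2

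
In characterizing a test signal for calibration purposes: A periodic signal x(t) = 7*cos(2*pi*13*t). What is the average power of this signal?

Average power of A*cos(wt) is A^2/2.
P = 7^2 / 2 = 49/2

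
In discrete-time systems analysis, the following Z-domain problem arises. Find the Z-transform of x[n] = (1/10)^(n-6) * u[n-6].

Time-shifting property: if X(z) = Z{x[n]}, then Z{x[n-d]} = z^(-d) * X(z)
X(z) = z/(z - 1/10) for x[n] = (1/10)^n * u[n]
Z{x[n-6]} = z^(-6) * z/(z - 1/10) = z^(-5)/(z - 1/10)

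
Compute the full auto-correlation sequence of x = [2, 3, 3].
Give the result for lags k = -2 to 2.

r_xx[k] = sum_m x[m]*x[m+k], indexed from 0, for k = -2 to 2:
  r_xx[-2] = x[2]*x[0] = 6
  r_xx[-1] = x[1]*x[0] + x[2]*x[1] = 15
  r_xx[0] = x[0]*x[0] + x[1]*x[1] + x[2]*x[2] = 22
  r_xx[1] = x[0]*x[1] + x[1]*x[2] = 15
  r_xx[2] = x[0]*x[2] = 6
r_xx = [6, 15, 22, 15, 6]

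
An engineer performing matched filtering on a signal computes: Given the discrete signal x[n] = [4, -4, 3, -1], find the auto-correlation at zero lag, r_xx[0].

The auto-correlation at zero lag r_xx[0] equals the signal energy.
r_xx[0] = sum of x[n]^2 = 4^2 + (-4)^2 + 3^2 + (-1)^2
= 16 + 16 + 9 + 1 = 42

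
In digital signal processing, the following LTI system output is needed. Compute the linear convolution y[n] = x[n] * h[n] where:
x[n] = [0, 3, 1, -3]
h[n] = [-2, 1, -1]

y[n] = sum_k x[k]*h[n-k]. Output length = len(x) + len(h) - 1 = 4 + 3 - 1 = 6.
y[0] = 0*-2 = 0
y[1] = 3*-2 + 0*1 = -6
y[2] = 1*-2 + 3*1 + 0*-1 = 1
y[3] = -3*-2 + 1*1 + 3*-1 = 4
y[4] = -3*1 + 1*-1 = -4
y[5] = -3*-1 = 3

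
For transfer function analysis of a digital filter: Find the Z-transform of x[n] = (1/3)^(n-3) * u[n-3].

Time-shifting property: if X(z) = Z{x[n]}, then Z{x[n-d]} = z^(-d) * X(z)
X(z) = z/(z - 1/3) for x[n] = (1/3)^n * u[n]
Z{x[n-3]} = z^(-3) * z/(z - 1/3) = z^(-2)/(z - 1/3)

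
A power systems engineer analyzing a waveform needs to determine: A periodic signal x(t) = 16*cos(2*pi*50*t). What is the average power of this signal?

Average power of A*cos(wt) is A^2/2.
P = 16^2 / 2 = 256/2 = 128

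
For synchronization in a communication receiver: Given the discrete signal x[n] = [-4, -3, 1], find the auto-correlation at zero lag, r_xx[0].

The auto-correlation at zero lag r_xx[0] equals the signal energy.
r_xx[0] = sum of x[n]^2 = (-4)^2 + (-3)^2 + 1^2
= 16 + 9 + 1 = 26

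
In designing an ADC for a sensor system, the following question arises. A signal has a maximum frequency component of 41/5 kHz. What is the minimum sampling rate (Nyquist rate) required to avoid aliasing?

By the Nyquist-Shannon sampling theorem,
the minimum sampling rate (Nyquist rate) must be at least 2 * f_max.
Nyquist rate = 2 * 41/5 kHz = 82/5 kHz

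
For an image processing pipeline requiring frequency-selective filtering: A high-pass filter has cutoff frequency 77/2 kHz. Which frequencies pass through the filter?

A high-pass filter passes all frequencies above the cutoff frequency 77/2 kHz and attenuates lower frequencies.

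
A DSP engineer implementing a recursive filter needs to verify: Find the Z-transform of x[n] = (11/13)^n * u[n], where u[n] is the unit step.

The Z-transform of a^n * u[n] is z/(z-a) for |z| > |a|.
Here a = 11/13, so X(z) = z/(z - (11/13)) = 13z/(13z - 11)
ROC: |z| > 11/13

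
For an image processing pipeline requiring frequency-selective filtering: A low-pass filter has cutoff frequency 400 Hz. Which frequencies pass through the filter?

A low-pass filter passes all frequencies below the cutoff frequency 400 Hz and attenuates higher frequencies.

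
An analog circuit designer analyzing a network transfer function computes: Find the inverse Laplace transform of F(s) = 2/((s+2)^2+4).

Standard pair: w/((s+a)^2+w^2) <-> e^(-at)*sin(wt)*u(t)
With a=2, w=2: f(t) = e^(-2t)*sin(2t)*u(t)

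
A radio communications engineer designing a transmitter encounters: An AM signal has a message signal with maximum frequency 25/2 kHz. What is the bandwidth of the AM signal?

In AM (double-sideband), the bandwidth is twice the message frequency.
BW = 2 * f_m = 2 * 25/2 kHz = 25 kHz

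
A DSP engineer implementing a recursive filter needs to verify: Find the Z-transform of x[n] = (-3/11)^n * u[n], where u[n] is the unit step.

The Z-transform of a^n * u[n] is z/(z-a) for |z| > |a|.
Here a = -3/11, so X(z) = z/(z - (-3/11)) = 11z/(11z + 3)
ROC: |z| > 3/11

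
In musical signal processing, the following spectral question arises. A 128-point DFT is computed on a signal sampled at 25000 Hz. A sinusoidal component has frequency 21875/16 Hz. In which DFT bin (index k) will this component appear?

DFT frequency resolution = f_s/N = 25000/128 = 3125/16 Hz
Bin index k = f_signal / resolution = 21875/16 / 3125/16 = 7
The signal frequency 21875/16 Hz falls in DFT bin k = 7.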